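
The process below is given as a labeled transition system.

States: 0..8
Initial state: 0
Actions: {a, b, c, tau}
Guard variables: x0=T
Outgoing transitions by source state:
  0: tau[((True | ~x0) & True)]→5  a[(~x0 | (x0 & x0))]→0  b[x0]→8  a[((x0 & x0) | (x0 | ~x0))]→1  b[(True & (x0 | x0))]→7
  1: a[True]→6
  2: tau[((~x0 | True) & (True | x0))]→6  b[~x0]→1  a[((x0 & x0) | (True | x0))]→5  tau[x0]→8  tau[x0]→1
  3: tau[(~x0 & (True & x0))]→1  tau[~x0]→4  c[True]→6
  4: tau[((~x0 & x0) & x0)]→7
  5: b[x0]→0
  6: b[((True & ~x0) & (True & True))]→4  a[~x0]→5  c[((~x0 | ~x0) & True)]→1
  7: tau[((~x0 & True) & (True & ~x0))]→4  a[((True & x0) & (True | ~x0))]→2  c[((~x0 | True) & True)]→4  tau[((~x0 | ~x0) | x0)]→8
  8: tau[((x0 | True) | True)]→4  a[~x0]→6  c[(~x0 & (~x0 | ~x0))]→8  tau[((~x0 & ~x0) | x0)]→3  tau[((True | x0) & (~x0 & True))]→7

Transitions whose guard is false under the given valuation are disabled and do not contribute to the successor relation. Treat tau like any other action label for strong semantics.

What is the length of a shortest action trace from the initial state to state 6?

Answer: 2

Working:
BFS to 6:
  depth 0: {0}
  depth 1: {1,5,7,8}
  depth 2: {2,3,4,6}
6 enters at depth 2; path a·a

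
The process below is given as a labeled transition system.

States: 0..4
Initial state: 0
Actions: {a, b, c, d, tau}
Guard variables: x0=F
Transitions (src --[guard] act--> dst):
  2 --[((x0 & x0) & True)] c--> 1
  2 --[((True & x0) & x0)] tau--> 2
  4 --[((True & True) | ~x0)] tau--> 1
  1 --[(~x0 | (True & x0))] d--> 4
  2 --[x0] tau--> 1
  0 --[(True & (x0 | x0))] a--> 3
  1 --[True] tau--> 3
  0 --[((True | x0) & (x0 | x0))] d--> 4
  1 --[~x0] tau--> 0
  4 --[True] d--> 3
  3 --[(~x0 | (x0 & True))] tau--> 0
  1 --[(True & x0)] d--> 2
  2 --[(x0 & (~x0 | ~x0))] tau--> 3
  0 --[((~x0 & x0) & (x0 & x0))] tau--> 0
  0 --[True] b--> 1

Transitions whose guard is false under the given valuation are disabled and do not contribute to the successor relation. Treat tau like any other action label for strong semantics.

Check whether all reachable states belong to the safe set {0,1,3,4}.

Answer: INVARIANT HOLDS

Working:
Inv-set: {0,1,3,4}
Reachable = {0,1,3,4}
  0: ✓
  1: ✓
  3: ✓
  4: ✓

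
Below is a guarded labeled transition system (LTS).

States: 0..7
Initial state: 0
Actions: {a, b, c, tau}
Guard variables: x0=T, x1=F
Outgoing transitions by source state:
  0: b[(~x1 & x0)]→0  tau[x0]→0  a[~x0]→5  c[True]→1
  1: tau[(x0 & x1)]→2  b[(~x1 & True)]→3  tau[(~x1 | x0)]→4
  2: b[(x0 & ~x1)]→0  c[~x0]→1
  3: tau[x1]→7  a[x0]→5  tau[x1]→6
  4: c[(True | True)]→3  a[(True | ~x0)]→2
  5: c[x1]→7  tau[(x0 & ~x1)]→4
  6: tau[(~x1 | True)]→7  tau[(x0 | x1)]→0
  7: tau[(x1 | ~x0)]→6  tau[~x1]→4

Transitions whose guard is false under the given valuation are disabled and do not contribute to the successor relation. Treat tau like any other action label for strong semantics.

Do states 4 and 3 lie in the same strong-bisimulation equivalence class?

Bisimulation quotient by refinement:
  P[0] = {{0,1,2,3,4,5,6,7}}
  P[1] = {{0},{1},{2},{3},{4},{5,6,7}}
  P[2] = {{0},{1},{2},{3},{4},{5,7},{6}}
Fixed point at round 3; 7 class(es).
[4]={4}  [3]={3}

Answer: NOT BISIMILAR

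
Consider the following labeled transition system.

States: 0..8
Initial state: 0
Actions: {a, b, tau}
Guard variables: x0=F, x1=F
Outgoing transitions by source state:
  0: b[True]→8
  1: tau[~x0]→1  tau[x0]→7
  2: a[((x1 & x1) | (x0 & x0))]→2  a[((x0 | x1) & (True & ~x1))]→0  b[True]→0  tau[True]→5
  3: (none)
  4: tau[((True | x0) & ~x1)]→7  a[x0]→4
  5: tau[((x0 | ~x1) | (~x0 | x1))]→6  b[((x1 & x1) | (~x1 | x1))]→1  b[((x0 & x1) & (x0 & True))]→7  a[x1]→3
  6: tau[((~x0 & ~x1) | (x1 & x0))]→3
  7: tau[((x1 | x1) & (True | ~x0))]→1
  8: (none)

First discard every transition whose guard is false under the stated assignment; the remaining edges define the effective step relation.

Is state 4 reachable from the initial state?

Answer: UNREACHABLE

Working:
Guard filter leaves 8 enabled edge(s).
L0 = {0}
L1 = {8}  cumulative {0,8}
R = {0,8}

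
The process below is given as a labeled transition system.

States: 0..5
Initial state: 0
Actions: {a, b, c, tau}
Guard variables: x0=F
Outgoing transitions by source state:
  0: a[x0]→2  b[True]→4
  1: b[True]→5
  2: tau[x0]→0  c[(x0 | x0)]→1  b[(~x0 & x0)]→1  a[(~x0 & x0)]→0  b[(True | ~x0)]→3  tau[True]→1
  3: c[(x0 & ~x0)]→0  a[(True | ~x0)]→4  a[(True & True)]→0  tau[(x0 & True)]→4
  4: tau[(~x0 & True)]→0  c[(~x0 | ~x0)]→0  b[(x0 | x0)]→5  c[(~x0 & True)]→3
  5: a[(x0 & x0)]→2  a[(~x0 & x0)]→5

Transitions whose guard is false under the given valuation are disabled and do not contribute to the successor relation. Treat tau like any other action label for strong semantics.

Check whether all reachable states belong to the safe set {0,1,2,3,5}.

Inv-set: {0,1,2,3,5}
Reach set: {0,3,4}
  0: ✓
  3: ✓
  4: VIOLATES
reach 4 via b — violates

Answer: INVARIANT VIOLATED at state 4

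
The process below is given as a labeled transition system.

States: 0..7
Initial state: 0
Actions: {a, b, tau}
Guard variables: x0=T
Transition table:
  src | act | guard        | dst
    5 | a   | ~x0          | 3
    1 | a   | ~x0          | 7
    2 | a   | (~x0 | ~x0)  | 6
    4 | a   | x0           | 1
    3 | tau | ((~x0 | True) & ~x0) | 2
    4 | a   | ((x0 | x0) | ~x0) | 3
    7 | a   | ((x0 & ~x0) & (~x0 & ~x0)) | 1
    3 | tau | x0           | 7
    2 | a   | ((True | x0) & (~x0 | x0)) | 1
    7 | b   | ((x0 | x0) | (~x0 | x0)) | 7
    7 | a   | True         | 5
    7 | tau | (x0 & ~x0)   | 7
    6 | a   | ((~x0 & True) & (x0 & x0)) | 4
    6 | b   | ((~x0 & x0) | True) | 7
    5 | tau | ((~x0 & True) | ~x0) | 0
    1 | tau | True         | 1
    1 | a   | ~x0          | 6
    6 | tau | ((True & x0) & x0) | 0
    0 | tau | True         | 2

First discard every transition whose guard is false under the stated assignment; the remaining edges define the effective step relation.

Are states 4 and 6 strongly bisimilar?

Answer: NOT BISIMILAR

Working:
Refine partition for ~:
  round 0: {{0,1,2,3,4,5,6,7}}
  round 1: {{0,1,3},{2,4},{5},{6},{7}}
  round 2: {{0},{1},{2,4},{3},{5},{6},{7}}
  round 3: {{0},{1},{2},{3},{4},{5},{6},{7}}
Fixed point at round 4; 8 class(es).
[4]={4}  [6]={6}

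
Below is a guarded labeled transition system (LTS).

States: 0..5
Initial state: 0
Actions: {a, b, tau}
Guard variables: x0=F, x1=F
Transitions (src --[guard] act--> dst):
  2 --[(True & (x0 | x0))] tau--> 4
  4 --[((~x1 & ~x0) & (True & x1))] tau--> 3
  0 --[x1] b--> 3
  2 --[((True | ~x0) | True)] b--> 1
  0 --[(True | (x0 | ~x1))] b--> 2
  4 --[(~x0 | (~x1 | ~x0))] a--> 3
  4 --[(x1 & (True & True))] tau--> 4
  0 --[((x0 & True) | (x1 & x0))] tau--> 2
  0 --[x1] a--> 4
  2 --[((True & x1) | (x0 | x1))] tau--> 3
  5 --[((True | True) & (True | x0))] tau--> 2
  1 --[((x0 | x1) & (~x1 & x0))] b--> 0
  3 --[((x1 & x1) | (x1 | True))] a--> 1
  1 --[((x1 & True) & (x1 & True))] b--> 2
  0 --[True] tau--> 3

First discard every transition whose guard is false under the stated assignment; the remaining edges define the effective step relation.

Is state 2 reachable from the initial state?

After dropping false guards: 6 live edges.
depth 0: {0}
depth 1: {2,3}  now seen {0,2,3}
depth 2: {1}  now seen {0,1,2,3}
Reachable = {0,1,2,3}
Path to 2: b

Answer: REACHABLE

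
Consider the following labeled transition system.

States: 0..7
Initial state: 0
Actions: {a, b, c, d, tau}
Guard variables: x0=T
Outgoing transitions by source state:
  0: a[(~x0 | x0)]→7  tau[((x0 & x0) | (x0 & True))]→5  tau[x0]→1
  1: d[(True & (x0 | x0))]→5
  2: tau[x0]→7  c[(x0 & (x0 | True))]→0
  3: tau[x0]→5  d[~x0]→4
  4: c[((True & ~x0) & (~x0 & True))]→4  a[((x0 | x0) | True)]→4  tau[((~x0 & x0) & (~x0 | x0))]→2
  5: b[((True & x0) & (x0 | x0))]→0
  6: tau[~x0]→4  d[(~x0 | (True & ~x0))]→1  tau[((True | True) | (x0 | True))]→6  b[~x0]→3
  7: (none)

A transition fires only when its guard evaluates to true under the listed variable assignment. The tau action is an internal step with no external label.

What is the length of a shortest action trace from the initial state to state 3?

Layered search for 3:
  L0 = {0}
  L1 = {1,5,7}
3 never appears.

Answer: UNREACHABLE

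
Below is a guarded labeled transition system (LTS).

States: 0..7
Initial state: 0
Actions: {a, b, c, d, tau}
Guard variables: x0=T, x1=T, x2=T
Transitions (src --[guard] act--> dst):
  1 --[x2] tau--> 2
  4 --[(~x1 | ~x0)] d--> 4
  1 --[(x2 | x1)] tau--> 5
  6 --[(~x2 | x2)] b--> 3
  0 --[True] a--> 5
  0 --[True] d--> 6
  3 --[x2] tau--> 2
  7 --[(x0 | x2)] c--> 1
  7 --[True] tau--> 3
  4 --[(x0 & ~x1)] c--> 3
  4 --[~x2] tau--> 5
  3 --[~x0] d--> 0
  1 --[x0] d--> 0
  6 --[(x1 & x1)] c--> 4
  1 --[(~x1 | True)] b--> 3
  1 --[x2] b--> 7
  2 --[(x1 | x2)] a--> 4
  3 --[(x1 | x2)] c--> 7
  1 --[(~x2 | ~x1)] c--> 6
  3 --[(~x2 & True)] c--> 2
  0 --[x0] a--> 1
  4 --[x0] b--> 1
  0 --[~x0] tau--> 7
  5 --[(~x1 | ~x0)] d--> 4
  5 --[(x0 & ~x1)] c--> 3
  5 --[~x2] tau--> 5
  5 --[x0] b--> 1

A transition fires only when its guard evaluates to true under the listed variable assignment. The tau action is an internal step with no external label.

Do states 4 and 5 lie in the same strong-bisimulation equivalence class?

Refine partition for ~:
  round 0: {{0,1,2,3,4,5,6,7}}
  round 1: {{0},{1},{2},{3,7},{4,5},{6}}
  round 2: {{0},{1},{2},{3},{4,5},{6},{7}}
Fixed point at round 3; 7 class(es).
4∈{4,5}, 5∈{4,5}

Answer: BISIMILAR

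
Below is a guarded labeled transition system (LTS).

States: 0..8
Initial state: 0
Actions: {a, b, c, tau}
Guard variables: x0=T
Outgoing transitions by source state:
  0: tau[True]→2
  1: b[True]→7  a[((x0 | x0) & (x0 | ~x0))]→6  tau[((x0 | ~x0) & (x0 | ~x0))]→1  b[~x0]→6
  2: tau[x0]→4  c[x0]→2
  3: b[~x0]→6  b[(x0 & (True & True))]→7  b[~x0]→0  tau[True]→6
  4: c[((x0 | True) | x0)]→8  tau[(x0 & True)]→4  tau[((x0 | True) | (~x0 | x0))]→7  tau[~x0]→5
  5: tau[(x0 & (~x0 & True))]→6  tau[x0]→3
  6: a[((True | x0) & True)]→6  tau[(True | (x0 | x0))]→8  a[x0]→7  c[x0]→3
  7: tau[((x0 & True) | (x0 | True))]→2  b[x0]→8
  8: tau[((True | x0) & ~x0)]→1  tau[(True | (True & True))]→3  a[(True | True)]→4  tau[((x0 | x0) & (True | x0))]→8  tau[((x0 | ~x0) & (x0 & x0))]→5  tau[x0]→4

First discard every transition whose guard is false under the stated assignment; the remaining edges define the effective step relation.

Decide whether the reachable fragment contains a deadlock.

Answer: DEADLOCK-FREE

Analysis:
R = {0,2,3,4,5,6,7,8}
  0: tau→2  [1 exit(s)]
  2: c→2  tau→4  [2 exit(s)]
  3: b→7  tau→6  [2 exit(s)]
  4: c→8  tau→4  tau→7  [3 exit(s)]
  5: tau→3  [1 exit(s)]
  6: a→6  a→7  c→3  tau→8  [4 exit(s)]
  7: b→8  tau→2  [2 exit(s)]
  8: a→4  tau→3  tau→4  tau→5  tau→8  [5 exit(s)]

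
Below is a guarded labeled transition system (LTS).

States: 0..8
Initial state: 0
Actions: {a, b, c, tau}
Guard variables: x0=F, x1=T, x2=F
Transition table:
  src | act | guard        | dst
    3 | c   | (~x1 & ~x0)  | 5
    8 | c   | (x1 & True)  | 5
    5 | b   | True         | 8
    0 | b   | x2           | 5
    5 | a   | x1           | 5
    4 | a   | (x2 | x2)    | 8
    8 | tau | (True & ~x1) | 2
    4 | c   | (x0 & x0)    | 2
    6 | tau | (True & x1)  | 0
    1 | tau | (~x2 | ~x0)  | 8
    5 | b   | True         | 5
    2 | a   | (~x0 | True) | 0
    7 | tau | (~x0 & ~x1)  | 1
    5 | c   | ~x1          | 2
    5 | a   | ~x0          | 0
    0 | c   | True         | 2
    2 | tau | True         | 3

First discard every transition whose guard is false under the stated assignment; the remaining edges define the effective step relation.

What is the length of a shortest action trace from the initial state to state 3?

Answer: 2

Trace:
Breadth-first toward 3:
  depth 0: {0}
  depth 1: {2}
  depth 2: {3}
depth(3)=2, e.g. c·tau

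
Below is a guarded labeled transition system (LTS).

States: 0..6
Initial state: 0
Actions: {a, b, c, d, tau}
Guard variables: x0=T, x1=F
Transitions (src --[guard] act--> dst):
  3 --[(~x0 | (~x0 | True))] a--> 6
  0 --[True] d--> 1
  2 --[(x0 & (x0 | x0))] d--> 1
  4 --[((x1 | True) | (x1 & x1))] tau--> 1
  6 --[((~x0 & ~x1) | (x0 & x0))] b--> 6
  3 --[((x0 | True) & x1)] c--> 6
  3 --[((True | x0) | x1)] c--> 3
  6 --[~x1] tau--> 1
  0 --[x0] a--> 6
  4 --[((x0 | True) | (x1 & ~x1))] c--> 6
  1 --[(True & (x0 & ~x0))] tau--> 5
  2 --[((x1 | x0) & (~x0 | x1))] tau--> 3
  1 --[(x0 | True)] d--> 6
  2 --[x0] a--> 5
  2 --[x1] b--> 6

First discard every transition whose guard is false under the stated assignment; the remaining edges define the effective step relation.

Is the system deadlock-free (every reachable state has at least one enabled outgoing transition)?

R = {0,1,6}
  0: a→6  d→1  [deg 2]
  1: d→6  [deg 1]
  6: b→6  tau→1  [deg 2]

Answer: DEADLOCK-FREE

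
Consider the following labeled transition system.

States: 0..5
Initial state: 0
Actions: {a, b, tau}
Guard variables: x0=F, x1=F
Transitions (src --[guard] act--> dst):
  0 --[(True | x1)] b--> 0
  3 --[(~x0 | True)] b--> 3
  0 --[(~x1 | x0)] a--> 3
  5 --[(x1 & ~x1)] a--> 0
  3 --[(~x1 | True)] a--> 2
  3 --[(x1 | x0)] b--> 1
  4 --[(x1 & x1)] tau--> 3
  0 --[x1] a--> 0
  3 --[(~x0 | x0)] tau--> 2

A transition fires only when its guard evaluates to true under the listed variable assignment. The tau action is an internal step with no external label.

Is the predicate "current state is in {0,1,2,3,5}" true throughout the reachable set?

Answer: INVARIANT HOLDS

Trace:
Safe = {0,1,2,3,5}
Reach set: {0,2,3}
  0: ok
  2: ok
  3: ok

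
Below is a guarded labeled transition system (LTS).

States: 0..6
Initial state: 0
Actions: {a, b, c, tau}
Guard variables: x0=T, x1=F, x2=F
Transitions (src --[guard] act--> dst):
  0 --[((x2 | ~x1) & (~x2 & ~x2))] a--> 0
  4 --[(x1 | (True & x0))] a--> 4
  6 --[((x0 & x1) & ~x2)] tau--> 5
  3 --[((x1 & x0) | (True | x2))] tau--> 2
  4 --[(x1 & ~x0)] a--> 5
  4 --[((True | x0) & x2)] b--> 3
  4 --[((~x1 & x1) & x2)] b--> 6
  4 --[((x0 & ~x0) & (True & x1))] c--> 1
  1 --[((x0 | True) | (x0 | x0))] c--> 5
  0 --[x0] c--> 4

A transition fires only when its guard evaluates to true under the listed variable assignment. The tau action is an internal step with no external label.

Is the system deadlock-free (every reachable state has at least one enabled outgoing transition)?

Answer: DEADLOCK-FREE

Working:
Reachable = {0,4}
  0: a→0  c→4  [2 out]
  4: a→4  [1 out]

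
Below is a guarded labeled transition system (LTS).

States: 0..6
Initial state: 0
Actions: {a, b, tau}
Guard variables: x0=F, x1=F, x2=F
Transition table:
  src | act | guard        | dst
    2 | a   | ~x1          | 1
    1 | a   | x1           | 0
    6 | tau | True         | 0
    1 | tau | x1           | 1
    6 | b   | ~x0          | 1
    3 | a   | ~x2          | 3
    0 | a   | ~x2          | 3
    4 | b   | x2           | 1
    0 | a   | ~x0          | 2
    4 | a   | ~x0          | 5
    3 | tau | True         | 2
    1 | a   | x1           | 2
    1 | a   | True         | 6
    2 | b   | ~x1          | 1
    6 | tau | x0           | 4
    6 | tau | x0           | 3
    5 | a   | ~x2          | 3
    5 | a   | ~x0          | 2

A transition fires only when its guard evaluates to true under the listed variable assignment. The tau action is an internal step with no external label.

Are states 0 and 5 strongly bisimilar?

Refine partition for ~:
  round 0: {{0,1,2,3,4,5,6}}
  round 1: {{0,1,4,5},{2},{3},{6}}
  round 2: {{0,5},{1},{2},{3},{4},{6}}
stable after 3 split(s): 6 block(s)
[0]={0,5}  [5]={0,5}

Answer: BISIMILAR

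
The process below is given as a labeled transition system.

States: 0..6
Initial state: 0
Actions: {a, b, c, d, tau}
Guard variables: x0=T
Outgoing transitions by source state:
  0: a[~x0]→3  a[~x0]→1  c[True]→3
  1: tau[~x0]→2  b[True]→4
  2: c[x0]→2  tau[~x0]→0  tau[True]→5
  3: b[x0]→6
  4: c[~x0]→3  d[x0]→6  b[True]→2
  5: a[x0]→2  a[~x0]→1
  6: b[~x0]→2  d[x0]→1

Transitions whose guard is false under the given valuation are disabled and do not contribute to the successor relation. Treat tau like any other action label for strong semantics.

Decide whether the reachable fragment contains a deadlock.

Reach set: {0,1,2,3,4,5,6}
  0: c→3  [deg 1]
  1: b→4  [deg 1]
  2: c→2  tau→5  [deg 2]
  3: b→6  [deg 1]
  4: b→2  d→6  [deg 2]
  5: a→2  [deg 1]
  6: d→1  [deg 1]

Answer: DEADLOCK-FREE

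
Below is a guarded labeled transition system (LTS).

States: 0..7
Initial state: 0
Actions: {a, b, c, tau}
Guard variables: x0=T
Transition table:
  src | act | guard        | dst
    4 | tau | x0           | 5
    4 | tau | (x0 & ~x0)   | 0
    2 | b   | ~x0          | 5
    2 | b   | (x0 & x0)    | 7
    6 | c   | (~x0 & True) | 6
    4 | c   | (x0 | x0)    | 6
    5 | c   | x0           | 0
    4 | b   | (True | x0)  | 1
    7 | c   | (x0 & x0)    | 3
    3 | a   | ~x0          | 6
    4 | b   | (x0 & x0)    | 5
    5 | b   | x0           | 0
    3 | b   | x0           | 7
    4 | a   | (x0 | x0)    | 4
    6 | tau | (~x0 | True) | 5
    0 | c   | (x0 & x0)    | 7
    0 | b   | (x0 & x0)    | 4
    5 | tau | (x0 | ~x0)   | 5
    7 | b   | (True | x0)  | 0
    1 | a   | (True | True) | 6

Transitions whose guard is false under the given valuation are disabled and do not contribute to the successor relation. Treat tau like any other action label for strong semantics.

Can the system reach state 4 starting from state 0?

Guard filter leaves 16 enabled edge(s).
Layer 0: {0}
Layer 1: {4,7}  cumulative {0,4,7}
Layer 2: {1,3,5,6}  cumulative {0,1,3,4,5,6,7}
Reachable = {0,1,3,4,5,6,7}
Path to 4: b

Answer: REACHABLE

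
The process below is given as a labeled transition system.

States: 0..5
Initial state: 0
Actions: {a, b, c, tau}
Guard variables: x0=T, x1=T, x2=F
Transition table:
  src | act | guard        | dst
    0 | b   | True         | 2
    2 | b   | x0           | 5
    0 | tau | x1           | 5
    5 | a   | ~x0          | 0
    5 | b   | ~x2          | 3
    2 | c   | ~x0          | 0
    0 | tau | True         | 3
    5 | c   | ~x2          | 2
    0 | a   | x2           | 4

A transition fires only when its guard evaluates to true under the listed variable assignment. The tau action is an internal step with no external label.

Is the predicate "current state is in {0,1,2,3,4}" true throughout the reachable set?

Answer: INVARIANT VIOLATED at state 5

Analysis:
Allowed set {0,1,2,3,4}
Reachable = {0,2,3,5}
  0: safe
  2: safe
  3: safe
  5: ✗ unsafe
reach 5 via tau — violates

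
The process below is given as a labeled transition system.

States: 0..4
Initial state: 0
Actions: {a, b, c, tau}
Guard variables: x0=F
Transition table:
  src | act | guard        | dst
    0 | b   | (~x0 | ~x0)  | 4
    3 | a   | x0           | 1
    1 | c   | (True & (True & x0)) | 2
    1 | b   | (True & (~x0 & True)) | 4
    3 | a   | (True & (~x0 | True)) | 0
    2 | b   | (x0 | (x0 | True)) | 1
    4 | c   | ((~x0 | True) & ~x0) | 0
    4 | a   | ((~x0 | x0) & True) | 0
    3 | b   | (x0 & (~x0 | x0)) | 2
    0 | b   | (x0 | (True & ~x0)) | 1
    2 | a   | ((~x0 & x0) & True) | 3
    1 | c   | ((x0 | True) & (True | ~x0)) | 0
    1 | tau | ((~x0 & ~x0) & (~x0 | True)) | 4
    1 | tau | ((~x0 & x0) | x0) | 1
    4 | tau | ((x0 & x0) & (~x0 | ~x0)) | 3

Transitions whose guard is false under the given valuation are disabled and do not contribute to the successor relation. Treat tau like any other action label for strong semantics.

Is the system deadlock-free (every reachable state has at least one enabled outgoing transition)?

Answer: DEADLOCK-FREE

Working:
R = {0,1,4}
  0: b→1  b→4  [2 exit(s)]
  1: b→4  c→0  tau→4  [3 exit(s)]
  4: a→0  c→0  [2 exit(s)]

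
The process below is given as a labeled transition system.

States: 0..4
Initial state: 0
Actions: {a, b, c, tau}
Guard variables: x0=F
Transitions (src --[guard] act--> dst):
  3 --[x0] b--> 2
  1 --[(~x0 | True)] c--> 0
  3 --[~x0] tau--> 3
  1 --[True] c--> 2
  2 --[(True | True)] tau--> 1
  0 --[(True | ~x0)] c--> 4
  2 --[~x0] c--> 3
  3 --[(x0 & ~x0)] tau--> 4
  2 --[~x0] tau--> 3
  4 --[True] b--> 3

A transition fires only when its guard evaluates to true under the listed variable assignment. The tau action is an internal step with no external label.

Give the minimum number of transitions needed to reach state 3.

BFS to 3:
  Layer 0: {0}
  Layer 1: {4}
  Layer 2: {3}
first hit 3 at d=2 via c·b

Answer: 2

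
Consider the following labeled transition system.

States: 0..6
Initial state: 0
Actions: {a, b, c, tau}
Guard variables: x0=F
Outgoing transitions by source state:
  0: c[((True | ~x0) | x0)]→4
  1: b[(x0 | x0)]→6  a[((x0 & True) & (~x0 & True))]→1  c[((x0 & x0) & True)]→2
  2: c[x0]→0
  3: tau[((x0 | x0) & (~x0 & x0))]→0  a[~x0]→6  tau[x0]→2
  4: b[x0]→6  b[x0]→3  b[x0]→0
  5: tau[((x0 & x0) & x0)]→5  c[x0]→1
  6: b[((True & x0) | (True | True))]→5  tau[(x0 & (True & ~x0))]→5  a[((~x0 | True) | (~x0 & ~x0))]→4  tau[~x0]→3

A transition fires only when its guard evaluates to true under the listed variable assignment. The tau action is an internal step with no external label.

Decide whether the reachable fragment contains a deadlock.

Reachable = {0,4}
  0: c→4  [deg 1]
  4: ∅  [deadlock]
witness 4: c

Answer: DEADLOCK at state 4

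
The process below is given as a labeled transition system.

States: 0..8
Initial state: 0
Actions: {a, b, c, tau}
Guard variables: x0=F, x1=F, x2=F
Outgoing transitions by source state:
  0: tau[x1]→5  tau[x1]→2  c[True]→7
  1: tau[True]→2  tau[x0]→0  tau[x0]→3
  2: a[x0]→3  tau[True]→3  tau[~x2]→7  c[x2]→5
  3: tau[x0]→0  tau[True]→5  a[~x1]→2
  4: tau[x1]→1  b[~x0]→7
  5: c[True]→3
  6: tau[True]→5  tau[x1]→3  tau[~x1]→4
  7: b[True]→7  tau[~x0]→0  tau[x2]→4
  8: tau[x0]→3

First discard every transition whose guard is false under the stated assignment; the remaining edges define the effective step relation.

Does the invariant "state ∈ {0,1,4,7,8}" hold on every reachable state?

Safe = {0,1,4,7,8}
Reachable = {0,7}
  0: ok
  7: ok

Answer: INVARIANT HOLDS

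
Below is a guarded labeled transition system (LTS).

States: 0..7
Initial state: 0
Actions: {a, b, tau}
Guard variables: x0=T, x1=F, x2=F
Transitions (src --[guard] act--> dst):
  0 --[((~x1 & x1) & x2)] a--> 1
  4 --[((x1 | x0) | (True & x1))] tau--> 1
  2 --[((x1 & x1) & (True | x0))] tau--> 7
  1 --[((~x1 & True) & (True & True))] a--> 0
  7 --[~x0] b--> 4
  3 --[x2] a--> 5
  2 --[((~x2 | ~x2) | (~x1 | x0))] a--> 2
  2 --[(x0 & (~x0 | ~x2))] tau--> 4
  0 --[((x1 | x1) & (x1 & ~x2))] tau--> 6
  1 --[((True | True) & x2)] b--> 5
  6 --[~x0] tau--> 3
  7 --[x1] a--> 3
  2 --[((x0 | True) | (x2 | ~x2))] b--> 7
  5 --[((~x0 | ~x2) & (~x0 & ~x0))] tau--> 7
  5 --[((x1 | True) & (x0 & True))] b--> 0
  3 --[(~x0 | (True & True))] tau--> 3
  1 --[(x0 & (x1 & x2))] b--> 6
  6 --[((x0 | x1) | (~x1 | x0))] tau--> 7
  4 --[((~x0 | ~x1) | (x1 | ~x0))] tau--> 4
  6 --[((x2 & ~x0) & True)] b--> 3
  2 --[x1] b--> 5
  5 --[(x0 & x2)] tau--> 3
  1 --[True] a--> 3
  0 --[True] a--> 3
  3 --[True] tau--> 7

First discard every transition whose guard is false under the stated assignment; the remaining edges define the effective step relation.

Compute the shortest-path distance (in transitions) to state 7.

Answer: 2

Analysis:
Breadth-first toward 7:
  Layer 0: {0}
  Layer 1: {3}
  Layer 2: {7}
depth(7)=2, e.g. a·tau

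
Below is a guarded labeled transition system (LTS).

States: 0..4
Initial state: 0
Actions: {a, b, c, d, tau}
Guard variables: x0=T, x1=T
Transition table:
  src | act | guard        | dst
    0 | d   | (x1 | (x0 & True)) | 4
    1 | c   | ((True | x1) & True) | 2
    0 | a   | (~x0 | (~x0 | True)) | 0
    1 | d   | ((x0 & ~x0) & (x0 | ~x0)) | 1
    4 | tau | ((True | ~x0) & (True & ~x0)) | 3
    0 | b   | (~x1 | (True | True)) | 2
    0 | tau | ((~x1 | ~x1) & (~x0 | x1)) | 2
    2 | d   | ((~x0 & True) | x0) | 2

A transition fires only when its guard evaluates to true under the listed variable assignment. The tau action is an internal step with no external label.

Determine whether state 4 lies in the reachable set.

Answer: REACHABLE

Working:
After dropping false guards: 5 live edges.
depth 0: {0}
depth 1: {2,4}  now seen {0,2,4}
Reach set: {0,2,4}
trace reaching 4: d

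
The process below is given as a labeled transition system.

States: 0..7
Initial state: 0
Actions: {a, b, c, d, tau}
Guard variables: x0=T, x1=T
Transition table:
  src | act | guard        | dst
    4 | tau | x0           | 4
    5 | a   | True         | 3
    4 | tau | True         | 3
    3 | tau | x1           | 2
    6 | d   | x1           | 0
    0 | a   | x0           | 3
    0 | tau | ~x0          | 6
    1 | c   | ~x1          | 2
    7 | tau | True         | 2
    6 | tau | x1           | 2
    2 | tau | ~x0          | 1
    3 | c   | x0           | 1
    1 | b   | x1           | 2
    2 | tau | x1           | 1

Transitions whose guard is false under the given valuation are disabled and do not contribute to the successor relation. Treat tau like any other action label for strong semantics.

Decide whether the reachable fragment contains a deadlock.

Answer: DEADLOCK-FREE

Analysis:
R = {0,1,2,3}
  0: a→3  [1 exit(s)]
  1: b→2  [1 exit(s)]
  2: tau→1  [1 exit(s)]
  3: c→1  tau→2  [2 exit(s)]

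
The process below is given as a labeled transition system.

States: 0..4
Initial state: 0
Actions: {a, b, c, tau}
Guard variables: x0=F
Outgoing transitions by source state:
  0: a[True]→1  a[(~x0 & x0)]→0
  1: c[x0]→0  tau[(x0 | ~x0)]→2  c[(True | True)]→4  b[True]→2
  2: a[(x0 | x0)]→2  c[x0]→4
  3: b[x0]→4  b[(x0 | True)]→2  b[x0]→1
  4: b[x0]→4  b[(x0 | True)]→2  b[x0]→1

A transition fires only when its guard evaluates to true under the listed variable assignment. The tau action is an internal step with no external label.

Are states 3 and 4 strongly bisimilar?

Answer: BISIMILAR

Working:
Compute ~ classes (split until stable):
  round 0: {{0,1,2,3,4}}
  round 1: {{0},{1},{2},{3,4}}
stable after 2 split(s): 4 block(s)
3∈{3,4}, 4∈{3,4}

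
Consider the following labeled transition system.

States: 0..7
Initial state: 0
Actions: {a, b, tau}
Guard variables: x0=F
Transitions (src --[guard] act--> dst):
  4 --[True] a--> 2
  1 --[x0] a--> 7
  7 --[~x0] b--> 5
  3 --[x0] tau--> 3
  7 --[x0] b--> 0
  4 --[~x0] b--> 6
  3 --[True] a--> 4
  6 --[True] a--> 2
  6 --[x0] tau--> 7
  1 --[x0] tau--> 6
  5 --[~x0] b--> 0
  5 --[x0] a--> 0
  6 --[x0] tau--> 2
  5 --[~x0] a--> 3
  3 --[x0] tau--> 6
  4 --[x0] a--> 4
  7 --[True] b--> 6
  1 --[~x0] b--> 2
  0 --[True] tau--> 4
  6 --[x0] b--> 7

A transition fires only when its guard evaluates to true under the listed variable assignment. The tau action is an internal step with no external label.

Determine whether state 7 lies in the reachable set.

Answer: UNREACHABLE

Analysis:
10 transition(s) survive guard evaluation.
L0 = {0}
L1 = {4}  now seen {0,4}
L2 = {2,6}  now seen {0,2,4,6}
Reach set: {0,2,4,6}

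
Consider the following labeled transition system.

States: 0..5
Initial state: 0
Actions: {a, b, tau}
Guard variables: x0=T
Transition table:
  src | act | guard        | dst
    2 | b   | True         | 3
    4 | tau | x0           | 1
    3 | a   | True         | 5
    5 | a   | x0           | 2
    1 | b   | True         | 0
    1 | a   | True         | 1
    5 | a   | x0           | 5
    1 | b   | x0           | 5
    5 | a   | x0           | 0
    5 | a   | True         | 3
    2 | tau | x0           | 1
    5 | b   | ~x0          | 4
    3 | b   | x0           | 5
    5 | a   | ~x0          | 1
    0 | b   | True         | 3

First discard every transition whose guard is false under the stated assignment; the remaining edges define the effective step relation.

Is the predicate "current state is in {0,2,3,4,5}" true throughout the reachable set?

Answer: INVARIANT VIOLATED at state 1

Analysis:
Allowed set {0,2,3,4,5}
Reach set: {0,1,2,3,5}
  0: ok
  1: outside
  2: ok
  3: ok
  5: ok
witness against invariant: b·a·a·tau → 1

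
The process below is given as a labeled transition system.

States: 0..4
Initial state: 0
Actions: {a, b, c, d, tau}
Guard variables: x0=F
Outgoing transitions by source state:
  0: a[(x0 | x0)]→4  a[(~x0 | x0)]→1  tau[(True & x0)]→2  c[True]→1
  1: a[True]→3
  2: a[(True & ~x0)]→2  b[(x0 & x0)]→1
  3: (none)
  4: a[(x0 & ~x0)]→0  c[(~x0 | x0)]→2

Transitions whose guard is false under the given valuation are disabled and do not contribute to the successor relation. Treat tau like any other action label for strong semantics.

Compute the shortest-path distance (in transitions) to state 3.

Layered search for 3:
  depth 0: {0}
  depth 1: {1}
  depth 2: {3}
depth(3)=2, e.g. a·a

Answer: 2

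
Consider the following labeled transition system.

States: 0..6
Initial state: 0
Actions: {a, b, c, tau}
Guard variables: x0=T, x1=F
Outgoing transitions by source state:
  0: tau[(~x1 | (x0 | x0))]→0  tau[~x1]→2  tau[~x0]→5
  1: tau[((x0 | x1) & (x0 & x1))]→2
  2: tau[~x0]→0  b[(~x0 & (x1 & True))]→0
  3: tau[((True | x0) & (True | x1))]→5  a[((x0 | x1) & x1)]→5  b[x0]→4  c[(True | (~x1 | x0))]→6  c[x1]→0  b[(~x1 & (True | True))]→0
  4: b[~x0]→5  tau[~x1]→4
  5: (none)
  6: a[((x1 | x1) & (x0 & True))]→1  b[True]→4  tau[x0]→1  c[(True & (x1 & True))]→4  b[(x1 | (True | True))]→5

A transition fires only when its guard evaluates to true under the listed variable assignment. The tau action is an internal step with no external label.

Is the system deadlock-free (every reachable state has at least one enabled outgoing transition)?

R = {0,2}
  0: tau→0  tau→2  [2 out]
  2: ∅  [deadlock]
witness 2: tau

Answer: DEADLOCK at state 2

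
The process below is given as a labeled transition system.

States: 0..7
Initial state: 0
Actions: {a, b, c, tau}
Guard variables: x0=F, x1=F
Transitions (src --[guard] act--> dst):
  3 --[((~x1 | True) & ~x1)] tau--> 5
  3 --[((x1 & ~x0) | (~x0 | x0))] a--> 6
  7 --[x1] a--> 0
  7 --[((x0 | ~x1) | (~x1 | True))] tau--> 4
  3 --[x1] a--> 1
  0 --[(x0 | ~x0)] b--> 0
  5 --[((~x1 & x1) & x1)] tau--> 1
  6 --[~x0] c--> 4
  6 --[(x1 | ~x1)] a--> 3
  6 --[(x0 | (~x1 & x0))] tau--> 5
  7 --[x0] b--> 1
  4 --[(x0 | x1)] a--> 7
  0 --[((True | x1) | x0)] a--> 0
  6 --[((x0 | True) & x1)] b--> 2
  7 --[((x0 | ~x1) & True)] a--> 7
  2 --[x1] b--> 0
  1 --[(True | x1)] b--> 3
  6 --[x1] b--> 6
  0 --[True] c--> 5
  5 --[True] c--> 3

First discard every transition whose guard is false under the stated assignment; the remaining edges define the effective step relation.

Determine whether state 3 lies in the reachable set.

After dropping false guards: 11 live edges.
depth 0: {0}
depth 1: {5}  now seen {0,5}
depth 2: {3}  now seen {0,3,5}
depth 3: {6}  now seen {0,3,5,6}
depth 4: {4}  now seen {0,3,4,5,6}
R = {0,3,4,5,6}
trace reaching 3: c·c

Answer: REACHABLE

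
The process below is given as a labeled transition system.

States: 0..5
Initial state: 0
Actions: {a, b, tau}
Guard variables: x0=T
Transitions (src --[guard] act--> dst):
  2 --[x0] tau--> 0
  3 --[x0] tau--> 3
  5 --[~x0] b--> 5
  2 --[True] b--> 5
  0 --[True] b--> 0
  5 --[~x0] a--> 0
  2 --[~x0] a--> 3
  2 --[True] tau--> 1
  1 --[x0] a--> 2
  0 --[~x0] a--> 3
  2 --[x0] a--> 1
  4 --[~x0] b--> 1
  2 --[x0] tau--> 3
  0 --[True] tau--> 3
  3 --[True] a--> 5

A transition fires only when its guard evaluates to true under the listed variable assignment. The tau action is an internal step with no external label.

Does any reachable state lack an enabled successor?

Answer: DEADLOCK at state 5

Trace:
Reach set: {0,3,5}
  0: b→0  tau→3  [2 out]
  3: a→5  tau→3  [2 out]
  5: ∅  [deadlock]
trace reaching 5: tau·a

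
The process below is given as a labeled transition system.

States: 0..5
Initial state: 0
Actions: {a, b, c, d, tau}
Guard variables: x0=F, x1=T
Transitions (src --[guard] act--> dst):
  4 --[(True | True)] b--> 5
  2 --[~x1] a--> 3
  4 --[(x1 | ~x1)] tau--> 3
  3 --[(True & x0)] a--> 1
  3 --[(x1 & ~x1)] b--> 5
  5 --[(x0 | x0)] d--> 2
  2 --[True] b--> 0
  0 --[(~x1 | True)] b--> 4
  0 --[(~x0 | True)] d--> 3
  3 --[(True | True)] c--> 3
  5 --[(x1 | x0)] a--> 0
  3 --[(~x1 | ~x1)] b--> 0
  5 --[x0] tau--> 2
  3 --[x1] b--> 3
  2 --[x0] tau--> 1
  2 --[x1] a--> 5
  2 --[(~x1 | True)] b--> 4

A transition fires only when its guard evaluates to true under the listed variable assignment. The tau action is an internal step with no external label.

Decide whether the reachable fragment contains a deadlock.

Reach set: {0,3,4,5}
  0: b→4  d→3  [2 out]
  3: b→3  c→3  [2 out]
  4: b→5  tau→3  [2 out]
  5: a→0  [1 out]

Answer: DEADLOCK-FREE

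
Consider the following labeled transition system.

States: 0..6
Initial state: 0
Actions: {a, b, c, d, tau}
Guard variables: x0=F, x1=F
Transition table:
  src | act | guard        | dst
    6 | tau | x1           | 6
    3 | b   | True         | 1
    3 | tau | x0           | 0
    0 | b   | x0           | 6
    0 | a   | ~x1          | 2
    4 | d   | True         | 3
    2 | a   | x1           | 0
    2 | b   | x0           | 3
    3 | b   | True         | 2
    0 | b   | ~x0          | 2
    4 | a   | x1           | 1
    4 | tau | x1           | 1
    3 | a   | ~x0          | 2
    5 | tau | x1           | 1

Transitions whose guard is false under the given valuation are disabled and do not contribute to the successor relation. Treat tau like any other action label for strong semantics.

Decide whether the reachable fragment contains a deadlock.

Reachable = {0,2}
  0: a→2  b→2  [2 exit(s)]
  2: ∅  [deadlock]
witness 2: a

Answer: DEADLOCK at state 2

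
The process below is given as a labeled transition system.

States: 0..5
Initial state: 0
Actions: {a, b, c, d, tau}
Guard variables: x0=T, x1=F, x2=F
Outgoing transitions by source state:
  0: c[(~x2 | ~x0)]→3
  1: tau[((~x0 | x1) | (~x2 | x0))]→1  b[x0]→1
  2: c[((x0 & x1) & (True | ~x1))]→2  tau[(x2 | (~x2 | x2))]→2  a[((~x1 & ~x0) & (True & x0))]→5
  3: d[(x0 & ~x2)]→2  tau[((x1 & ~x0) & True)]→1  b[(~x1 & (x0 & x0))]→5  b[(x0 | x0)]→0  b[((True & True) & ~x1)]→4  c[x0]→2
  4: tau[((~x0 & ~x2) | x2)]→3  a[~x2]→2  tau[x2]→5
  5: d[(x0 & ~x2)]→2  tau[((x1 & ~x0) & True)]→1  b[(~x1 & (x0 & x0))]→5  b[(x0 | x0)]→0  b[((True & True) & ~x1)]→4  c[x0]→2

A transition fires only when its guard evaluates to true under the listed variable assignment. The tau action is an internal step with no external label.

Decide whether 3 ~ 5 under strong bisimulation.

Bisimulation quotient by refinement:
  π0 = {{0,1,2,3,4,5}}
  π1 = {{0},{1},{2},{3,5},{4}}
Fixed point at round 2; 5 class(es).
class of 3: {3,5}; class of 5: {3,5}

Answer: BISIMILAR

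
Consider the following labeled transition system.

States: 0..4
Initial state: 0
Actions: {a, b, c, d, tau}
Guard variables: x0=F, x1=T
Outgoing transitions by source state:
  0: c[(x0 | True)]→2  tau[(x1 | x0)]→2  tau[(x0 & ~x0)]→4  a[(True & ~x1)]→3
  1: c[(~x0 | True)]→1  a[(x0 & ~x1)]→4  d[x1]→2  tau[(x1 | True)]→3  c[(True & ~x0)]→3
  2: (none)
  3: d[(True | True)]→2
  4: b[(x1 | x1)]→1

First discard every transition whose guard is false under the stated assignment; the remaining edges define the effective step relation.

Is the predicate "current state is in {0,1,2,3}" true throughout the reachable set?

Safe = {0,1,2,3}
Reach set: {0,2}
  0: ok
  2: ok

Answer: INVARIANT HOLDS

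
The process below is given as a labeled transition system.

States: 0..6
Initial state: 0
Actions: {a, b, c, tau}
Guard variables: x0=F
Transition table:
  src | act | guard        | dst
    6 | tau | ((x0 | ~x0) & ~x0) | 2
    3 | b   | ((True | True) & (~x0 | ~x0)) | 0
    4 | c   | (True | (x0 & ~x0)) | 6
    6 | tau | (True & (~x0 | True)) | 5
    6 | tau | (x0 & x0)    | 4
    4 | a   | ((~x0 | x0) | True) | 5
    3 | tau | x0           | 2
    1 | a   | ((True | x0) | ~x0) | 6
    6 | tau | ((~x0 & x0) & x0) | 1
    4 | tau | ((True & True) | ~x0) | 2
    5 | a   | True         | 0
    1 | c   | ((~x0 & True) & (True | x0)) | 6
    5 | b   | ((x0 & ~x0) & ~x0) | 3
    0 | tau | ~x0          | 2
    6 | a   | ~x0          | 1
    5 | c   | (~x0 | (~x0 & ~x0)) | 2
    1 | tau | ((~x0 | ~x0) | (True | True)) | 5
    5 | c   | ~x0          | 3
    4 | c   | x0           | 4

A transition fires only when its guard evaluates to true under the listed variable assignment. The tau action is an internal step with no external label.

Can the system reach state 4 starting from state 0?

14 transition(s) survive guard evaluation.
Layer 0: {0}
Layer 1: {2}  total {0,2}
R = {0,2}

Answer: UNREACHABLE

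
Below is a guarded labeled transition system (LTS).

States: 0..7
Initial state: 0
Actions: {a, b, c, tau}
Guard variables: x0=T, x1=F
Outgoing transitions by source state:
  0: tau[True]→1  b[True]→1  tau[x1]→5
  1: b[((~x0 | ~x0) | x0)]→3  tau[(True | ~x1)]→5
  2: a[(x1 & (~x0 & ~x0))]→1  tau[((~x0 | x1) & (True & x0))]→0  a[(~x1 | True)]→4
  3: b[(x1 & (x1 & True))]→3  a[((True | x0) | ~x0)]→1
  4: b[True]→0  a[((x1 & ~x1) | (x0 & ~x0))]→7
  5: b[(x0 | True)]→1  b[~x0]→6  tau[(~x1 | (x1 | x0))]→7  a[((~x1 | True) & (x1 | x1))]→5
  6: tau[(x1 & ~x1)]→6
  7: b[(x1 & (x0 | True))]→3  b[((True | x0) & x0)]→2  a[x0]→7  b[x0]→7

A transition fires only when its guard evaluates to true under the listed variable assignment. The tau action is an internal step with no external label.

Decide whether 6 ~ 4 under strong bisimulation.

Bisimulation quotient by refinement:
  P[0] = {{0,1,2,3,4,5,6,7}}
  P[1] = {{0,1,5},{2,3},{4},{6},{7}}
  P[2] = {{0},{1},{2},{3},{4},{5},{6},{7}}
stable after 3 split(s): 8 block(s)
[6]={6}  [4]={4}

Answer: NOT BISIMILAR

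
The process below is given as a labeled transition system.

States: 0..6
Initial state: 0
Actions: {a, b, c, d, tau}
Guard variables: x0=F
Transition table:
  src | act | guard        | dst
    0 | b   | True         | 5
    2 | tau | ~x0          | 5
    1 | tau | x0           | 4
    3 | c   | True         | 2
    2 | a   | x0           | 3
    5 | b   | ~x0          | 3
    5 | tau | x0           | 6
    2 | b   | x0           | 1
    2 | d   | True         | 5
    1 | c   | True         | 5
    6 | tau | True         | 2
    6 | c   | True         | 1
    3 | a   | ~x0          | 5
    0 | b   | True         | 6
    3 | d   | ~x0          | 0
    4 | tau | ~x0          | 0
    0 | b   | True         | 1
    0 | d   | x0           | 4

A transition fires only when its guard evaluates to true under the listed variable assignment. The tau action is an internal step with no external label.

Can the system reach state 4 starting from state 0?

Answer: UNREACHABLE

Analysis:
After dropping false guards: 13 live edges.
L0 = {0}
L1 = {1,5,6}  now seen {0,1,5,6}
L2 = {2,3}  now seen {0,1,2,3,5,6}
R = {0,1,2,3,5,6}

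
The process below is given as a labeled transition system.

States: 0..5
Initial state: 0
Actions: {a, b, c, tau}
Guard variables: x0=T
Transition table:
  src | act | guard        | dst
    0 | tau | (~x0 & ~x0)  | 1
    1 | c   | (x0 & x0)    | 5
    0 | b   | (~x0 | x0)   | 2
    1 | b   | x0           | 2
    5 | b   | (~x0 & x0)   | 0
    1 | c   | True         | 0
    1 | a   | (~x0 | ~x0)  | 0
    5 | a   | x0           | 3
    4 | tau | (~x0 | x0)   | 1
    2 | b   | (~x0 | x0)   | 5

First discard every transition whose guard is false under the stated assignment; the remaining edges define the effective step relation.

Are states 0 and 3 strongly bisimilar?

Refine partition for ~:
  round 0: {{0,1,2,3,4,5}}
  round 1: {{0,2},{1},{3},{4},{5}}
  round 2: {{0},{1},{2},{3},{4},{5}}
Fixed point at round 3; 6 class(es).
[0]={0}  [3]={3}

Answer: NOT BISIMILAR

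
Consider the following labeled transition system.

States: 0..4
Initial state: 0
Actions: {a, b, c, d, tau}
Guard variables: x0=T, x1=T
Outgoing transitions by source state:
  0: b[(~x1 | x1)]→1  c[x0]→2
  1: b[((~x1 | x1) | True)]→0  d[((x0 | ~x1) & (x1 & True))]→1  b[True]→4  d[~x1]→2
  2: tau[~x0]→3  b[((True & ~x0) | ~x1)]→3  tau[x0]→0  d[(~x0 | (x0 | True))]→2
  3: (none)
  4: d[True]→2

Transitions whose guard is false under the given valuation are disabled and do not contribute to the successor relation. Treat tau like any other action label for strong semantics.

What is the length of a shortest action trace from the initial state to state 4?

Answer: 2

Trace:
Breadth-first toward 4:
  L0 = {0}
  L1 = {1,2}
  L2 = {4}
4 enters at depth 2; path b·b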